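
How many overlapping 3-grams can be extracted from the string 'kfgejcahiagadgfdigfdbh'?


String 'kfgejcahiagadgfdigfdbh' has length L = 22.
Number of overlapping n-grams = L - n + 1
Substituting: 22 - 3 + 1 = 20

20


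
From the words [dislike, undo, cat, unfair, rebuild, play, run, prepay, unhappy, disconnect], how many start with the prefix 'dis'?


Checking each word for prefix 'dis':
  'dislike' -> YES, starts with 'dis' (count: 1)
  'undo' -> no (count: 1)
  'cat' -> no (count: 1)
  'unfair' -> no (count: 1)
  'rebuild' -> no (count: 1)
  'play' -> no (count: 1)
  'run' -> no (count: 1)
  'prepay' -> no (count: 1)
  'unhappy' -> no (count: 1)
  'disconnect' -> YES, starts with 'dis' (count: 2)
Total with prefix 'dis': 2

2


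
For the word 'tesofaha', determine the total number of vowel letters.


Scanning each character of 'tesofaha':
  Position 1: 't' -> consonant (running count: 0)
  Position 2: 'e' -> vowel (running count: 1)
  Position 3: 's' -> consonant (running count: 1)
  Position 4: 'o' -> vowel (running count: 2)
  Position 5: 'f' -> consonant (running count: 2)
  Position 6: 'a' -> vowel (running count: 3)
  Position 7: 'h' -> consonant (running count: 3)
  Position 8: 'a' -> vowel (running count: 4)
Total vowels: 4

4


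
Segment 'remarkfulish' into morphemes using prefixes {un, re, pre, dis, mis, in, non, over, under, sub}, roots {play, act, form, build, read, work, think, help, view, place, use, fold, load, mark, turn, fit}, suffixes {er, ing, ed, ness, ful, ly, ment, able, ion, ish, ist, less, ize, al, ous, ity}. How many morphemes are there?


Segmenting 'remarkfulish' against the inventory:
  're' -> prefix (morpheme 1)
  'mark' -> root (morpheme 2)
  'ful' -> suffix (morpheme 3)
  'ish' -> suffix (morpheme 4)
Total morphemes: 4

4


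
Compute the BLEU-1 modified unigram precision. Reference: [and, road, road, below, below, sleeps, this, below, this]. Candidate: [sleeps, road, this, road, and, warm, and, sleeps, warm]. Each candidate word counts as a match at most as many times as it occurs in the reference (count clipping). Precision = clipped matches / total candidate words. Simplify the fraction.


Reference word counts: {'and': 1, 'below': 3, 'road': 2, 'sleeps': 1, 'this': 2}
Checking each candidate word (with clipping):
  'sleeps' -> in reference (ref count 1, used 1/1) -> match (matches: 1)
  'road' -> in reference (ref count 2, used 1/2) -> match (matches: 2)
  'this' -> in reference (ref count 2, used 1/2) -> match (matches: 3)
  'road' -> in reference (ref count 2, used 2/2) -> match (matches: 4)
  'and' -> in reference (ref count 1, used 1/1) -> match (matches: 5)
  'warm' -> not in reference -> no match (matches: 5)
  'and' -> ref count 1 already used up (1/1) -> clipped, no match (matches: 5)
  'sleeps' -> ref count 1 already used up (1/1) -> clipped, no match (matches: 5)
  'warm' -> not in reference -> no match (matches: 5)
Clipped matches: 5, Candidate length: 9
Precision = 5/9

5/9


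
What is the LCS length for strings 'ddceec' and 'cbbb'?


DP table for LCS of 'ddceec' and 'cbbb':
       c  b  b  b
    0  0  0  0  0
  d 0  0  0  0  0
  d 0  0  0  0  0
  c 0  1  1  1  1
  e 0  1  1  1  1
  e 0  1  1  1  1
  c 0  1  1  1  1
LCS: 'c'
LCS length = 1

1


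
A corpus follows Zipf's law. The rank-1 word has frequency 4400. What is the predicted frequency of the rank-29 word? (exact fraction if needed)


Zipf's law: freq(rank) = f1 / rank
f1 = 4400, rank = 29
freq = 4400 / 29
GCD(4400, 29) = 1
Simplified: 4400/29

4400/29


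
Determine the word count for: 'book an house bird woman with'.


Counting words by splitting on spaces:
  Word 1: 'book'
  Word 2: 'an'
  Word 3: 'house'
  Word 4: 'bird'
  Word 5: 'woman'
  Word 6: 'with'
Total words: 6

6


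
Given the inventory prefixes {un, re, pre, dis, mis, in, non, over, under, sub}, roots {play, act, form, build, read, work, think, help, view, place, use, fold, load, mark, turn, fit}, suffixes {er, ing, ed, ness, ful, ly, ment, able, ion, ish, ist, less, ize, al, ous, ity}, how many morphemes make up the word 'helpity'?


Segmenting 'helpity' against the inventory:
  'help' -> root (morpheme 1)
  'ity' -> suffix (morpheme 2)
Total morphemes: 2

2


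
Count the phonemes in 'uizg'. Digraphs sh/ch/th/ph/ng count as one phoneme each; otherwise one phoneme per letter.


Parsing 'uizg' greedily, digraphs first:
  'u' -> vowel phoneme (phonemes so far: 1)
  'i' -> vowel phoneme (phonemes so far: 2)
  'z' -> consonant phoneme (phonemes so far: 3)
  'g' -> consonant phoneme (phonemes so far: 4)
Total phonemes: 4

4


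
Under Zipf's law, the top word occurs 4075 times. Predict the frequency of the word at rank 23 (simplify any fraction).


Zipf's law: freq(rank) = f1 / rank
f1 = 4075, rank = 23
freq = 4075 / 23
GCD(4075, 23) = 1
Simplified: 4075/23

4075/23


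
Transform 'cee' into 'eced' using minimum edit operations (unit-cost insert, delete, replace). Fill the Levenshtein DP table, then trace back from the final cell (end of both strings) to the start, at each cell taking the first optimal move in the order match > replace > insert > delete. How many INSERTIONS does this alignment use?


Edit distance = 2. Backtracking from cell (3, 4) with preference match > replace > insert > delete,
then listing the resulting alignment 'cee' -> 'eced' left to right:
  Step 1: insert 'e' [insertion #1]
  Step 2: keep 'c'
  Step 3: keep 'e'
  Step 4: replace e->d
Total insertions: 1

1


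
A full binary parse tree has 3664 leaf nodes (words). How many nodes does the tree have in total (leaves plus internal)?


Leaf nodes (terminals): 3664
Internal nodes = n - 1 = 3664 - 1 = 3663
Total = leaves + internal = 3664 + 3663 = 7327

7327


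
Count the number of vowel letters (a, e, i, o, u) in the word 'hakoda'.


Scanning each character of 'hakoda':
  Position 1: 'h' -> consonant (running count: 0)
  Position 2: 'a' -> vowel (running count: 1)
  Position 3: 'k' -> consonant (running count: 1)
  Position 4: 'o' -> vowel (running count: 2)
  Position 5: 'd' -> consonant (running count: 2)
  Position 6: 'a' -> vowel (running count: 3)
Total vowels: 3

3


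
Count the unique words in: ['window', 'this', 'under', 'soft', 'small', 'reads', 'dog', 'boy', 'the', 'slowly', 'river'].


Listing all tokens and tracking unique types:
  Token 1: 'window' -> NEW (unique so far: 1)
  Token 2: 'this' -> NEW (unique so far: 2)
  Token 3: 'under' -> NEW (unique so far: 3)
  Token 4: 'soft' -> NEW (unique so far: 4)
  Token 5: 'small' -> NEW (unique so far: 5)
  Token 6: 'reads' -> NEW (unique so far: 6)
  Token 7: 'dog' -> NEW (unique so far: 7)
  Token 8: 'boy' -> NEW (unique so far: 8)
  Token 9: 'the' -> NEW (unique so far: 9)
  Token 10: 'slowly' -> NEW (unique so far: 10)
  Token 11: 'river' -> NEW (unique so far: 11)
Unique types: ('boy', 'dog', 'reads', 'river', 'slowly', 'small', 'soft', 'the', 'this', 'under', 'window')
Vocabulary size: 11

11


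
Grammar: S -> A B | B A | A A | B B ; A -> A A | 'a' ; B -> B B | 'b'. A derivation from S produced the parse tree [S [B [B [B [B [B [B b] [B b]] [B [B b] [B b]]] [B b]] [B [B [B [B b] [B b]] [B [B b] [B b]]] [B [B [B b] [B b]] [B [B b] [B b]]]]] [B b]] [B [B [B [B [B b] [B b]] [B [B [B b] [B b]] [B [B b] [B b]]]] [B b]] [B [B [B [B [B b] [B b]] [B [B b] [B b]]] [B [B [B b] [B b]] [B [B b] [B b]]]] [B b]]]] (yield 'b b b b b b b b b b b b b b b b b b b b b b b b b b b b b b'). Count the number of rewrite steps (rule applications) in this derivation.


Every bracketed nonterminal node [X ...] in the tree is produced by exactly one rule application.
Reading the tree off as a leftmost derivation:
  Step 1: S  =>  B B   (applied S -> B B)
  Step 2: B B  =>  B B B   (applied B -> B B)
  Step 3: B B B  =>  B B B B   (applied B -> B B)
  Step 4: B B B B  =>  B B B B B   (applied B -> B B)
  Step 5: B B B B B  =>  B B B B B B   (applied B -> B B)
  Step 6: B B B B B B  =>  B B B B B B B   (applied B -> B B)
  Step 7: B B B B B B B  =>  b B B B B B B   (applied B -> b)
  Step 8: b B B B B B B  =>  b b B B B B B   (applied B -> b)
  Step 9: b b B B B B B  =>  b b B B B B B B   (applied B -> B B)
  Step 10: b b B B B B B B  =>  b b b B B B B B   (applied B -> b)
  Step 11: b b b B B B B B  =>  b b b b B B B B   (applied B -> b)
  Step 12: b b b b B B B B  =>  b b b b b B B B   (applied B -> b)
  Step 13: b b b b b B B B  =>  b b b b b B B B B   (applied B -> B B)
  Step 14: b b b b b B B B B  =>  b b b b b B B B B B   (applied B -> B B)
  Step 15: b b b b b B B B B B  =>  b b b b b B B B B B B   (applied B -> B B)
  Step 16: b b b b b B B B B B B  =>  b b b b b b B B B B B   (applied B -> b)
  Step 17: b b b b b b B B B B B  =>  b b b b b b b B B B B   (applied B -> b)
  Step 18: b b b b b b b B B B B  =>  b b b b b b b B B B B B   (applied B -> B B)
  Step 19: b b b b b b b B B B B B  =>  b b b b b b b b B B B B   (applied B -> b)
  Step 20: b b b b b b b b B B B B  =>  b b b b b b b b b B B B   (applied B -> b)
  Step 21: b b b b b b b b b B B B  =>  b b b b b b b b b B B B B   (applied B -> B B)
  Step 22: b b b b b b b b b B B B B  =>  b b b b b b b b b B B B B B   (applied B -> B B)
  Step 23: b b b b b b b b b B B B B B  =>  b b b b b b b b b b B B B B   (applied B -> b)
  Step 24: b b b b b b b b b b B B B B  =>  b b b b b b b b b b b B B B   (applied B -> b)
  Step 25: b b b b b b b b b b b B B B  =>  b b b b b b b b b b b B B B B   (applied B -> B B)
  Step 26: b b b b b b b b b b b B B B B  =>  b b b b b b b b b b b b B B B   (applied B -> b)
  Step 27: b b b b b b b b b b b b B B B  =>  b b b b b b b b b b b b b B B   (applied B -> b)
  Step 28: b b b b b b b b b b b b b B B  =>  b b b b b b b b b b b b b b B   (applied B -> b)
  Step 29: b b b b b b b b b b b b b b B  =>  b b b b b b b b b b b b b b B B   (applied B -> B B)
  Step 30: b b b b b b b b b b b b b b B B  =>  b b b b b b b b b b b b b b B B B   (applied B -> B B)
  Step 31: b b b b b b b b b b b b b b B B B  =>  b b b b b b b b b b b b b b B B B B   (applied B -> B B)
  Step 32: b b b b b b b b b b b b b b B B B B  =>  b b b b b b b b b b b b b b B B B B B   (applied B -> B B)
  Step 33: b b b b b b b b b b b b b b B B B B B  =>  b b b b b b b b b b b b b b b B B B B   (applied B -> b)
  Step 34: b b b b b b b b b b b b b b b B B B B  =>  b b b b b b b b b b b b b b b b B B B   (applied B -> b)
  Step 35: b b b b b b b b b b b b b b b b B B B  =>  b b b b b b b b b b b b b b b b B B B B   (applied B -> B B)
  Step 36: b b b b b b b b b b b b b b b b B B B B  =>  b b b b b b b b b b b b b b b b B B B B B   (applied B -> B B)
  Step 37: b b b b b b b b b b b b b b b b B B B B B  =>  b b b b b b b b b b b b b b b b b B B B B   (applied B -> b)
  Step 38: b b b b b b b b b b b b b b b b b B B B B  =>  b b b b b b b b b b b b b b b b b b B B B   (applied B -> b)
  Step 39: b b b b b b b b b b b b b b b b b b B B B  =>  b b b b b b b b b b b b b b b b b b B B B B   (applied B -> B B)
  Step 40: b b b b b b b b b b b b b b b b b b B B B B  =>  b b b b b b b b b b b b b b b b b b b B B B   (applied B -> b)
  Step 41: b b b b b b b b b b b b b b b b b b b B B B  =>  b b b b b b b b b b b b b b b b b b b b B B   (applied B -> b)
  Step 42: b b b b b b b b b b b b b b b b b b b b B B  =>  b b b b b b b b b b b b b b b b b b b b b B   (applied B -> b)
  Step 43: b b b b b b b b b b b b b b b b b b b b b B  =>  b b b b b b b b b b b b b b b b b b b b b B B   (applied B -> B B)
  Step 44: b b b b b b b b b b b b b b b b b b b b b B B  =>  b b b b b b b b b b b b b b b b b b b b b B B B   (applied B -> B B)
  Step 45: b b b b b b b b b b b b b b b b b b b b b B B B  =>  b b b b b b b b b b b b b b b b b b b b b B B B B   (applied B -> B B)
  Step 46: b b b b b b b b b b b b b b b b b b b b b B B B B  =>  b b b b b b b b b b b b b b b b b b b b b B B B B B   (applied B -> B B)
  Step 47: b b b b b b b b b b b b b b b b b b b b b B B B B B  =>  b b b b b b b b b b b b b b b b b b b b b b B B B B   (applied B -> b)
  Step 48: b b b b b b b b b b b b b b b b b b b b b b B B B B  =>  b b b b b b b b b b b b b b b b b b b b b b b B B B   (applied B -> b)
  Step 49: b b b b b b b b b b b b b b b b b b b b b b b B B B  =>  b b b b b b b b b b b b b b b b b b b b b b b B B B B   (applied B -> B B)
  Step 50: b b b b b b b b b b b b b b b b b b b b b b b B B B B  =>  b b b b b b b b b b b b b b b b b b b b b b b b B B B   (applied B -> b)
  Step 51: b b b b b b b b b b b b b b b b b b b b b b b b B B B  =>  b b b b b b b b b b b b b b b b b b b b b b b b b B B   (applied B -> b)
  Step 52: b b b b b b b b b b b b b b b b b b b b b b b b b B B  =>  b b b b b b b b b b b b b b b b b b b b b b b b b B B B   (applied B -> B B)
  Step 53: b b b b b b b b b b b b b b b b b b b b b b b b b B B B  =>  b b b b b b b b b b b b b b b b b b b b b b b b b B B B B   (applied B -> B B)
  Step 54: b b b b b b b b b b b b b b b b b b b b b b b b b B B B B  =>  b b b b b b b b b b b b b b b b b b b b b b b b b b B B B   (applied B -> b)
  Step 55: b b b b b b b b b b b b b b b b b b b b b b b b b b B B B  =>  b b b b b b b b b b b b b b b b b b b b b b b b b b b B B   (applied B -> b)
  Step 56: b b b b b b b b b b b b b b b b b b b b b b b b b b b B B  =>  b b b b b b b b b b b b b b b b b b b b b b b b b b b B B B   (applied B -> B B)
  Step 57: b b b b b b b b b b b b b b b b b b b b b b b b b b b B B B  =>  b b b b b b b b b b b b b b b b b b b b b b b b b b b b B B   (applied B -> b)
  Step 58: b b b b b b b b b b b b b b b b b b b b b b b b b b b b B B  =>  b b b b b b b b b b b b b b b b b b b b b b b b b b b b b B   (applied B -> b)
  Step 59: b b b b b b b b b b b b b b b b b b b b b b b b b b b b b B  =>  b b b b b b b b b b b b b b b b b b b b b b b b b b b b b b   (applied B -> b)
Final yield: b b b b b b b b b b b b b b b b b b b b b b b b b b b b b b
Total rewrite steps: 59

59


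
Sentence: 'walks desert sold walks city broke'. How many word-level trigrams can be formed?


Word trigrams from [6] words:
  Trigram 1: (walks desert sold)
  Trigram 2: (desert sold walks)
  Trigram 3: (sold walks city)
  Trigram 4: (walks city broke)
Total word trigrams: 6 - 2 = 4

4


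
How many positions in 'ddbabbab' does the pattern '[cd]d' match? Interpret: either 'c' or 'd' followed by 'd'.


Pattern: [cd]d means either 'c' or 'd' followed by 'd'.
Scanning 'ddbabbab' position-by-position:
  Pos 0: window 'dd' -> MATCH
  Pos 1: window 'db' -> no
  Pos 2: window 'ba' -> no
  Pos 3: window 'ab' -> no
  Pos 4: window 'bb' -> no
  Pos 5: window 'ba' -> no
  Pos 6: window 'ab' -> no
  Pos 7: window 'b' -> no
Total matches: 1

1


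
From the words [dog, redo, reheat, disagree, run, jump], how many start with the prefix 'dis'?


Checking each word for prefix 'dis':
  'dog' -> no (count: 0)
  'redo' -> no (count: 0)
  'reheat' -> no (count: 0)
  'disagree' -> YES, starts with 'dis' (count: 1)
  'run' -> no (count: 1)
  'jump' -> no (count: 1)
Total with prefix 'dis': 1

1


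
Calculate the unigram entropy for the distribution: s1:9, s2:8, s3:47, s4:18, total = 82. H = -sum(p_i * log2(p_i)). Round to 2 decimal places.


Computing entropy H = -sum(p_i * log2(p_i)):
  s1: p = 9/82 = 0.1098, -p*log2(p) = 0.3499
  s2: p = 8/82 = 0.0976, -p*log2(p) = 0.3276
  s3: p = 47/82 = 0.5732, -p*log2(p) = 0.4602
  s4: p = 18/82 = 0.2195, -p*log2(p) = 0.4802
H = sum of terms = 1.6179
Rounded to 2 decimals: 1.62

1.62


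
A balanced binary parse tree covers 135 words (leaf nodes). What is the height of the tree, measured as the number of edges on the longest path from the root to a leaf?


In a balanced binary tree with n leaves the deepest leaf is ceil(log2(n)) edges below the root.
log2(135) = 7.0768
ceil(7.0768) = 8
height (edges) = 8

8


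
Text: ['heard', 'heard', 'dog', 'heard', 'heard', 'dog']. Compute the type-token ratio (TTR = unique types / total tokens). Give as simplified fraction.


Tokens: 6
Unique types: ('dog', 'heard') = 2
TTR = 2/6
Simplify: divide both by 2 -> 1/3
TTR = 1/3

1/3


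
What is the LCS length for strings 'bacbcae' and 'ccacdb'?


DP table for LCS of 'bacbcae' and 'ccacdb':
       c  c  a  c  d  b
    0  0  0  0  0  0  0
  b 0  0  0  0  0  0  1
  a 0  0  0  1  1  1  1
  c 0  1  1  1  2  2  2
  b 0  1  1  1  2  2  3
  c 0  1  2  2  2  2  3
  a 0  1  2  3  3  3  3
  e 0  1  2  3  3  3  3
LCS: 'acb'
LCS length = 3

3


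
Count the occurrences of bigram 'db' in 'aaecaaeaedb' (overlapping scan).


Scanning 'aaecaaeaedb' for bigram 'db':
  Position 0: 'aa' -> no
  Position 1: 'ae' -> no
  Position 2: 'ec' -> no
  Position 3: 'ca' -> no
  Position 4: 'aa' -> no
  Position 5: 'ae' -> no
  Position 6: 'ea' -> no
  Position 7: 'ae' -> no
  Position 8: 'ed' -> no
  Position 9: 'db' -> MATCH
Total matches: 1

1


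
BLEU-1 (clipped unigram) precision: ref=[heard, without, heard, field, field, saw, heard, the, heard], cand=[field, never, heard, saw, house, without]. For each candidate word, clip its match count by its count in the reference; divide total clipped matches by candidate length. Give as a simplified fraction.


Reference word counts: {'field': 2, 'heard': 4, 'saw': 1, 'the': 1, 'without': 1}
Checking each candidate word (with clipping):
  'field' -> in reference (ref count 2, used 1/2) -> match (matches: 1)
  'never' -> not in reference -> no match (matches: 1)
  'heard' -> in reference (ref count 4, used 1/4) -> match (matches: 2)
  'saw' -> in reference (ref count 1, used 1/1) -> match (matches: 3)
  'house' -> not in reference -> no match (matches: 3)
  'without' -> in reference (ref count 1, used 1/1) -> match (matches: 4)
Clipped matches: 4, Candidate length: 6
Precision = 4/6 = 2/3

2/3


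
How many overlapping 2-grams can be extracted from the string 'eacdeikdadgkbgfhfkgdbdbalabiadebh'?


String 'eacdeikdadgkbgfhfkgdbdbalabiadebh' has length L = 33.
Number of overlapping n-grams = L - n + 1
Substituting: 33 - 2 + 1 = 32

32


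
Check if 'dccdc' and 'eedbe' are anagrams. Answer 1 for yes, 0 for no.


Sort characters of 'dccdc': 'cccdd'
Sort characters of 'eedbe': 'bdeee'
Sorted forms differ -> they are NOT anagrams
Result: 0

0


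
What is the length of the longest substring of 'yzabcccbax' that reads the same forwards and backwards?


Scanning 'yzabcccbax' for palindromic substrings.
Substring at positions 2-8: 'abcccba'.
Check: reverse('abcccba') = 'abcccba' -> palindrome confirmed.
Neighbouring characters ('z' / 'x') break symmetry, so it cannot extend further.
No longer palindromic substring exists; longest length = 7

7


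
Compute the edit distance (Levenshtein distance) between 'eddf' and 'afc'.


Building DP table for s1='eddf' (len 4) and s2='afc' (len 3):
       a  f  c
    0  1  2  3
  e 1  1  2  3
  d 2  2  2  3
  d 3  3  3  3
  f 4  4  3  4
Edit distance = dp[4][3] = 4

4


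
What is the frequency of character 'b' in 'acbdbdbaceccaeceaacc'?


Scanning 'acbdbdbaceccaeceaacc' for 'b':
  Position 2: 'b' -> MATCH (count: 1)
  Position 4: 'b' -> MATCH (count: 2)
  Position 6: 'b' -> MATCH (count: 3)
Total occurrences of 'b': 3

3


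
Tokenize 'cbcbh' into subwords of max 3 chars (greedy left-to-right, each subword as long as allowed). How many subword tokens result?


'cbcbh' has 5 characters.
Chunking with max size 3:
  Chunk 1: 'cbc' (positions 0-2)
  Chunk 2: 'bh' (positions 3-4)
Total chunks: ceil(5 / 3) = 2

2


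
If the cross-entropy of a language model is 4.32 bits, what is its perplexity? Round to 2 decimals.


Perplexity formula: PP = 2^H
H = 4.32
PP = 2^4.32
Decompose: 2^4.32 = 2^4 * 2^0.32
2^4 = 16, 2^0.32 ~ 1.2483305
PP ~ 16 * 1.2483305 = 19.9732880
Rounded to 2 decimals: 19.97

19.97


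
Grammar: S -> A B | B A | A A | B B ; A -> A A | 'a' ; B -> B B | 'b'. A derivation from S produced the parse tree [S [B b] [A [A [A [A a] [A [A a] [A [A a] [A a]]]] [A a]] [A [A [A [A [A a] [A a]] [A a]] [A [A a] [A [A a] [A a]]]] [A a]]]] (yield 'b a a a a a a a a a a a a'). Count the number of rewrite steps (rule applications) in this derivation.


Every bracketed nonterminal node [X ...] in the tree is produced by exactly one rule application.
Reading the tree off as a leftmost derivation:
  Step 1: S  =>  B A   (applied S -> B A)
  Step 2: B A  =>  b A   (applied B -> b)
  Step 3: b A  =>  b A A   (applied A -> A A)
  Step 4: b A A  =>  b A A A   (applied A -> A A)
  Step 5: b A A A  =>  b A A A A   (applied A -> A A)
  Step 6: b A A A A  =>  b a A A A   (applied A -> a)
  Step 7: b a A A A  =>  b a A A A A   (applied A -> A A)
  Step 8: b a A A A A  =>  b a a A A A   (applied A -> a)
  Step 9: b a a A A A  =>  b a a A A A A   (applied A -> A A)
  Step 10: b a a A A A A  =>  b a a a A A A   (applied A -> a)
  Step 11: b a a a A A A  =>  b a a a a A A   (applied A -> a)
  Step 12: b a a a a A A  =>  b a a a a a A   (applied A -> a)
  Step 13: b a a a a a A  =>  b a a a a a A A   (applied A -> A A)
  Step 14: b a a a a a A A  =>  b a a a a a A A A   (applied A -> A A)
  Step 15: b a a a a a A A A  =>  b a a a a a A A A A   (applied A -> A A)
  Step 16: b a a a a a A A A A  =>  b a a a a a A A A A A   (applied A -> A A)
  Step 17: b a a a a a A A A A A  =>  b a a a a a a A A A A   (applied A -> a)
  Step 18: b a a a a a a A A A A  =>  b a a a a a a a A A A   (applied A -> a)
  Step 19: b a a a a a a a A A A  =>  b a a a a a a a a A A   (applied A -> a)
  Step 20: b a a a a a a a a A A  =>  b a a a a a a a a A A A   (applied A -> A A)
  Step 21: b a a a a a a a a A A A  =>  b a a a a a a a a a A A   (applied A -> a)
  Step 22: b a a a a a a a a a A A  =>  b a a a a a a a a a A A A   (applied A -> A A)
  Step 23: b a a a a a a a a a A A A  =>  b a a a a a a a a a a A A   (applied A -> a)
  Step 24: b a a a a a a a a a a A A  =>  b a a a a a a a a a a a A   (applied A -> a)
  Step 25: b a a a a a a a a a a a A  =>  b a a a a a a a a a a a a   (applied A -> a)
Final yield: b a a a a a a a a a a a a
Total rewrite steps: 25

25


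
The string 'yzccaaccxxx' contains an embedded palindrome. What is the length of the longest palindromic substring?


Scanning 'yzccaaccxxx' for palindromic substrings.
Substring at positions 2-7: 'ccaacc'.
Check: reverse('ccaacc') = 'ccaacc' -> palindrome confirmed.
Neighbouring characters ('z' / 'x') break symmetry, so it cannot extend further.
No longer palindromic substring exists; longest length = 6

6


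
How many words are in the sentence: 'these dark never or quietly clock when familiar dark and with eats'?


Counting words by splitting on spaces:
  Word 1: 'these'
  Word 2: 'dark'
  Word 3: 'never'
  Word 4: 'or'
  Word 5: 'quietly'
  Word 6: 'clock'
  Word 7: 'when'
  Word 8: 'familiar'
  Word 9: 'dark'
  Word 10: 'and'
  Word 11: 'with'
  Word 12: 'eats'
Total words: 12

12


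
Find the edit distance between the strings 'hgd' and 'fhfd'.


Building DP table for s1='hgd' (len 3) and s2='fhfd' (len 4):
       f  h  f  d
    0  1  2  3  4
  h 1  1  1  2  3
  g 2  2  2  2  3
  d 3  3  3  3  2
Edit distance = dp[3][4] = 2

2


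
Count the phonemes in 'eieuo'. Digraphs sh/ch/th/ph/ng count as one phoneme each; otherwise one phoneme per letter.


Parsing 'eieuo' greedily, digraphs first:
  'e' -> vowel phoneme (phonemes so far: 1)
  'i' -> vowel phoneme (phonemes so far: 2)
  'e' -> vowel phoneme (phonemes so far: 3)
  'u' -> vowel phoneme (phonemes so far: 4)
  'o' -> vowel phoneme (phonemes so far: 5)
Total phonemes: 5

5


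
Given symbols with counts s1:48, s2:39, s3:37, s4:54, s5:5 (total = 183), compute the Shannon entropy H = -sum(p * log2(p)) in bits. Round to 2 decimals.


Computing entropy H = -sum(p_i * log2(p_i)):
  s1: p = 48/183 = 0.2623, -p*log2(p) = 0.5064
  s2: p = 39/183 = 0.2131, -p*log2(p) = 0.4753
  s3: p = 37/183 = 0.2022, -p*log2(p) = 0.4663
  s4: p = 54/183 = 0.2951, -p*log2(p) = 0.5196
  s5: p = 5/183 = 0.0273, -p*log2(p) = 0.1419
H = sum of terms = 2.1095
Rounded to 2 decimals: 2.11

2.11


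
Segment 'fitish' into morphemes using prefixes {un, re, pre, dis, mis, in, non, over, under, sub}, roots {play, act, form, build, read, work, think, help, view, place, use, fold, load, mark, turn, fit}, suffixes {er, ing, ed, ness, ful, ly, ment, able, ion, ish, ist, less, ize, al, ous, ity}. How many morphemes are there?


Segmenting 'fitish' against the inventory:
  'fit' -> root (morpheme 1)
  'ish' -> suffix (morpheme 2)
Total morphemes: 2

2


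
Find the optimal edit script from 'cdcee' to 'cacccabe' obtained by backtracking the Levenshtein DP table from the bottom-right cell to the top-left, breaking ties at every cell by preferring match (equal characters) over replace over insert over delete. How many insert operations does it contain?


Edit distance = 5. Backtracking from cell (5, 8) with preference match > replace > insert > delete,
then listing the resulting alignment 'cdcee' -> 'cacccabe' left to right:
  Step 1: insert 'c' [insertion #1]
  Step 2: insert 'a' [insertion #2]
  Step 3: keep 'c'
  Step 4: replace d->c
  Step 5: keep 'c'
  Step 6: insert 'a' [insertion #3]
  Step 7: replace e->b
  Step 8: keep 'e'
Total insertions: 3

3


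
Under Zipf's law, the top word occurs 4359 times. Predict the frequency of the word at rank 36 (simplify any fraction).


Zipf's law: freq(rank) = f1 / rank
f1 = 4359, rank = 36
freq = 4359 / 36
GCD(4359, 36) = 3
Simplified: 1453/12

1453/12


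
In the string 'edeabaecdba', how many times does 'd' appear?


Scanning 'edeabaecdba' for 'd':
  Position 1: 'd' -> MATCH (count: 1)
  Position 8: 'd' -> MATCH (count: 2)
Total occurrences of 'd': 2

2


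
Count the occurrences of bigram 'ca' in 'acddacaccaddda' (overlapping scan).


Scanning 'acddacaccaddda' for bigram 'ca':
  Position 0: 'ac' -> no
  Position 1: 'cd' -> no
  Position 2: 'dd' -> no
  Position 3: 'da' -> no
  Position 4: 'ac' -> no
  Position 5: 'ca' -> MATCH
  Position 6: 'ac' -> no
  Position 7: 'cc' -> no
  Position 8: 'ca' -> MATCH
  Position 9: 'ad' -> no
  Position 10: 'dd' -> no
  Position 11: 'dd' -> no
  Position 12: 'da' -> no
Total matches: 2

2


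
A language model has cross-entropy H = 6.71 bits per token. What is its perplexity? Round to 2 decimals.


Perplexity formula: PP = 2^H
H = 6.71
PP = 2^6.71
Decompose: 2^6.71 = 2^6 * 2^0.71
2^6 = 64, 2^0.71 ~ 1.6358041
PP ~ 64 * 1.6358041 = 104.6914624
Rounded to 2 decimals: 104.69

104.69


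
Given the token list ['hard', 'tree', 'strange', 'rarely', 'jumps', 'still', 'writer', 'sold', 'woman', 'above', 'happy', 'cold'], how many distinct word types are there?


Listing all tokens and tracking unique types:
  Token 1: 'hard' -> NEW (unique so far: 1)
  Token 2: 'tree' -> NEW (unique so far: 2)
  Token 3: 'strange' -> NEW (unique so far: 3)
  Token 4: 'rarely' -> NEW (unique so far: 4)
  Token 5: 'jumps' -> NEW (unique so far: 5)
  Token 6: 'still' -> NEW (unique so far: 6)
  Token 7: 'writer' -> NEW (unique so far: 7)
  Token 8: 'sold' -> NEW (unique so far: 8)
  Token 9: 'woman' -> NEW (unique so far: 9)
  Token 10: 'above' -> NEW (unique so far: 10)
  Token 11: 'happy' -> NEW (unique so far: 11)
  Token 12: 'cold' -> NEW (unique so far: 12)
Unique types: ('above', 'cold', 'happy', 'hard', 'jumps', 'rarely', 'sold', 'still', 'strange', 'tree', 'woman', 'writer')
Vocabulary size: 12

12


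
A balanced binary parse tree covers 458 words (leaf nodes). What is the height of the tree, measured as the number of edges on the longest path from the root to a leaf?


In a balanced binary tree with n leaves the deepest leaf is ceil(log2(n)) edges below the root.
log2(458) = 8.8392
ceil(8.8392) = 9
height (edges) = 9

9


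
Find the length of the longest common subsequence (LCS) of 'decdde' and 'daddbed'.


DP table for LCS of 'decdde' and 'daddbed':
       d  a  d  d  b  e  d
    0  0  0  0  0  0  0  0
  d 0  1  1  1  1  1  1  1
  e 0  1  1  1  1  1  2  2
  c 0  1  1  1  1  1  2  2
  d 0  1  1  2  2  2  2  3
  d 0  1  1  2  3  3  3  3
  e 0  1  1  2  3  3  4  4
LCS: 'ddde'
LCS length = 4

4


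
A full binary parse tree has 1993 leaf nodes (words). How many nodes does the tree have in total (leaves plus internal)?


Leaf nodes (terminals): 1993
Internal nodes = n - 1 = 1993 - 1 = 1992
Total = leaves + internal = 1993 + 1992 = 3985

3985


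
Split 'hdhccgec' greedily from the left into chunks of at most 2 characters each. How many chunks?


'hdhccgec' has 8 characters.
Chunking with max size 2:
  Chunk 1: 'hd' (positions 0-1)
  Chunk 2: 'hc' (positions 2-3)
  Chunk 3: 'cg' (positions 4-5)
  Chunk 4: 'ec' (positions 6-7)
Total chunks: ceil(8 / 2) = 4

4


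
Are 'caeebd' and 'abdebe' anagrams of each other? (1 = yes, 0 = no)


Sort characters of 'caeebd': 'abcdee'
Sort characters of 'abdebe': 'abbdee'
Sorted forms differ -> they are NOT anagrams
Result: 0

0


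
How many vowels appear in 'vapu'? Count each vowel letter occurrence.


Scanning each character of 'vapu':
  Position 1: 'v' -> consonant (running count: 0)
  Position 2: 'a' -> vowel (running count: 1)
  Position 3: 'p' -> consonant (running count: 1)
  Position 4: 'u' -> vowel (running count: 2)
Total vowels: 2

2


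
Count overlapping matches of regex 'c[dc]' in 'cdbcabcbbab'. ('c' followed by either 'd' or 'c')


Pattern: c[dc] means 'c' followed by either 'd' or 'c'.
Scanning 'cdbcabcbbab' position-by-position:
  Pos 0: window 'cd' -> MATCH
  Pos 1: window 'db' -> no
  Pos 2: window 'bc' -> no
  Pos 3: window 'ca' -> no
  Pos 4: window 'ab' -> no
  Pos 5: window 'bc' -> no
  Pos 6: window 'cb' -> no
  Pos 7: window 'bb' -> no
  Pos 8: window 'ba' -> no
  Pos 9: window 'ab' -> no
  Pos 10: window 'b' -> no
Total matches: 1

1


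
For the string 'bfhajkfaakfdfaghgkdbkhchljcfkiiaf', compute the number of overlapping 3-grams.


String 'bfhajkfaakfdfaghgkdbkhchljcfkiiaf' has length L = 33.
Number of overlapping n-grams = L - n + 1
Substituting: 33 - 3 + 1 = 31

31


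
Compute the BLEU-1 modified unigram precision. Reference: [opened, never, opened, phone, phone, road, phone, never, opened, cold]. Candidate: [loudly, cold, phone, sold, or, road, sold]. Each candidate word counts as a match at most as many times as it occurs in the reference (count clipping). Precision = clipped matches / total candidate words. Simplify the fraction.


Reference word counts: {'cold': 1, 'never': 2, 'opened': 3, 'phone': 3, 'road': 1}
Checking each candidate word (with clipping):
  'loudly' -> not in reference -> no match (matches: 0)
  'cold' -> in reference (ref count 1, used 1/1) -> match (matches: 1)
  'phone' -> in reference (ref count 3, used 1/3) -> match (matches: 2)
  'sold' -> not in reference -> no match (matches: 2)
  'or' -> not in reference -> no match (matches: 2)
  'road' -> in reference (ref count 1, used 1/1) -> match (matches: 3)
  'sold' -> not in reference -> no match (matches: 3)
Clipped matches: 3, Candidate length: 7
Precision = 3/7

3/7


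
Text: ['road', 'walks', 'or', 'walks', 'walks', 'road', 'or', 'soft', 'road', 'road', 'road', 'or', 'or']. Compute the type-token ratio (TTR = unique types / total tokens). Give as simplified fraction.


Tokens: 13
Unique types: ('or', 'road', 'soft', 'walks') = 4
TTR = 4/13
Already in lowest terms.

4/13


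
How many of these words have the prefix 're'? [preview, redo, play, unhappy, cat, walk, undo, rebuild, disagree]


Checking each word for prefix 're':
  'preview' -> no (count: 0)
  'redo' -> YES, starts with 're' (count: 1)
  'play' -> no (count: 1)
  'unhappy' -> no (count: 1)
  'cat' -> no (count: 1)
  'walk' -> no (count: 1)
  'undo' -> no (count: 1)
  'rebuild' -> YES, starts with 're' (count: 2)
  'disagree' -> no (count: 2)
Total with prefix 're': 2

2


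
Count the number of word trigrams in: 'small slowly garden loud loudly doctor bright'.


Word trigrams from [7] words:
  Trigram 1: (small slowly garden)
  Trigram 2: (slowly garden loud)
  Trigram 3: (garden loud loudly)
  Trigram 4: (loud loudly doctor)
  Trigram 5: (loudly doctor bright)
Total word trigrams: 7 - 2 = 5

5


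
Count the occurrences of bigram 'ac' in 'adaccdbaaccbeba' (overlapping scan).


Scanning 'adaccdbaaccbeba' for bigram 'ac':
  Position 0: 'ad' -> no
  Position 1: 'da' -> no
  Position 2: 'ac' -> MATCH
  Position 3: 'cc' -> no
  Position 4: 'cd' -> no
  Position 5: 'db' -> no
  Position 6: 'ba' -> no
  Position 7: 'aa' -> no
  Position 8: 'ac' -> MATCH
  Position 9: 'cc' -> no
  Position 10: 'cb' -> no
  Position 11: 'be' -> no
  Position 12: 'eb' -> no
  Position 13: 'ba' -> no
Total matches: 2

2


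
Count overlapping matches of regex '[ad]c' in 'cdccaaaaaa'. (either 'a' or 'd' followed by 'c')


Pattern: [ad]c means either 'a' or 'd' followed by 'c'.
Scanning 'cdccaaaaaa' position-by-position:
  Pos 0: window 'cd' -> no
  Pos 1: window 'dc' -> MATCH
  Pos 2: window 'cc' -> no
  Pos 3: window 'ca' -> no
  Pos 4: window 'aa' -> no
  Pos 5: window 'aa' -> no
  Pos 6: window 'aa' -> no
  Pos 7: window 'aa' -> no
  Pos 8: window 'aa' -> no
  Pos 9: window 'a' -> no
Total matches: 1

1


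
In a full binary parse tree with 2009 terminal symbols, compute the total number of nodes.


Leaf nodes (terminals): 2009
Internal nodes = n - 1 = 2009 - 1 = 2008
Total = leaves + internal = 2009 + 2008 = 4017

4017


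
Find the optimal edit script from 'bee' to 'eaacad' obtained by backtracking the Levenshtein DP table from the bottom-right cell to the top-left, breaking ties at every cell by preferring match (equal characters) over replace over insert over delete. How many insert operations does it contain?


Edit distance = 6. Backtracking from cell (3, 6) with preference match > replace > insert > delete,
then listing the resulting alignment 'bee' -> 'eaacad' left to right:
  Step 1: insert 'e' [insertion #1]
  Step 2: insert 'a' [insertion #2]
  Step 3: insert 'a' [insertion #3]
  Step 4: replace b->c
  Step 5: replace e->a
  Step 6: replace e->d
Total insertions: 3

3


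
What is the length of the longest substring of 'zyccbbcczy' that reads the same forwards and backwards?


Scanning 'zyccbbcczy' for palindromic substrings.
Substring at positions 2-7: 'ccbbcc'.
Check: reverse('ccbbcc') = 'ccbbcc' -> palindrome confirmed.
Neighbouring characters ('y' / 'z') break symmetry, so it cannot extend further.
No longer palindromic substring exists; longest length = 6

6


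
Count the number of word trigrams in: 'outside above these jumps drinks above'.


Word trigrams from [6] words:
  Trigram 1: (outside above these)
  Trigram 2: (above these jumps)
  Trigram 3: (these jumps drinks)
  Trigram 4: (jumps drinks above)
Total word trigrams: 6 - 2 = 4

4


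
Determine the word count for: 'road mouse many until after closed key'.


Counting words by splitting on spaces:
  Word 1: 'road'
  Word 2: 'mouse'
  Word 3: 'many'
  Word 4: 'until'
  Word 5: 'after'
  Word 6: 'closed'
  Word 7: 'key'
Total words: 7

7


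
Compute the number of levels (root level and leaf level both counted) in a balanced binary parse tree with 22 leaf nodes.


In a balanced binary tree with n leaves the deepest leaf is ceil(log2(n)) edges below the root,
so counting node levels inclusive of root and leaves gives ceil(log2(n)) + 1 levels.
log2(22) = 4.4594
ceil(4.4594) = 5
levels = 5 + 1 = 6

6


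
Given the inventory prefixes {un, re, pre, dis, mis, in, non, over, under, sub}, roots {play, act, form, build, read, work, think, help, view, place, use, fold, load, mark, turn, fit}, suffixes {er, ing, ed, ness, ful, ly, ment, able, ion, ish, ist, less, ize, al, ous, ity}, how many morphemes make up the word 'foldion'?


Segmenting 'foldion' against the inventory:
  'fold' -> root (morpheme 1)
  'ion' -> suffix (morpheme 2)
Total morphemes: 2

2


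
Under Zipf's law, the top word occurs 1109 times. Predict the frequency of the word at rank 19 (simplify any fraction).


Zipf's law: freq(rank) = f1 / rank
f1 = 1109, rank = 19
freq = 1109 / 19
GCD(1109, 19) = 1
Simplified: 1109/19

1109/19


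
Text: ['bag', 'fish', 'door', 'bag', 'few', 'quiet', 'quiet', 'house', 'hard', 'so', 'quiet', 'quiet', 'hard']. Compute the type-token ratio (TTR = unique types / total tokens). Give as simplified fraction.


Tokens: 13
Unique types: ('bag', 'door', 'few', 'fish', 'hard', 'house', 'quiet', 'so') = 8
TTR = 8/13
Already in lowest terms.

8/13


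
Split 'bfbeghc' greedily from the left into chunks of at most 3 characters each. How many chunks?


'bfbeghc' has 7 characters.
Chunking with max size 3:
  Chunk 1: 'bfb' (positions 0-2)
  Chunk 2: 'egh' (positions 3-5)
  Chunk 3: 'c' (positions 6-6)
Total chunks: ceil(7 / 3) = 3

3


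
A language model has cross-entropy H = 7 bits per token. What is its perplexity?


Perplexity formula: PP = 2^H
H = 7
PP = 2^7
Steps: 2^1 = 2, 2^2 = 4, 2^3 = 8, 2^4 = 16, 2^5 = 32, 2^6 = 64, 2^7 = 128
PP = 128

128


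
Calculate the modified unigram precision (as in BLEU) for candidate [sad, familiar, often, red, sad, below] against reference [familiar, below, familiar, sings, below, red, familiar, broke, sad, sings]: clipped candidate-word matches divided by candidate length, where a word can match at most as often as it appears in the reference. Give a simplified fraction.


Reference word counts: {'below': 2, 'broke': 1, 'familiar': 3, 'red': 1, 'sad': 1, 'sings': 2}
Checking each candidate word (with clipping):
  'sad' -> in reference (ref count 1, used 1/1) -> match (matches: 1)
  'familiar' -> in reference (ref count 3, used 1/3) -> match (matches: 2)
  'often' -> not in reference -> no match (matches: 2)
  'red' -> in reference (ref count 1, used 1/1) -> match (matches: 3)
  'sad' -> ref count 1 already used up (1/1) -> clipped, no match (matches: 3)
  'below' -> in reference (ref count 2, used 1/2) -> match (matches: 4)
Clipped matches: 4, Candidate length: 6
Precision = 4/6 = 2/3

2/3


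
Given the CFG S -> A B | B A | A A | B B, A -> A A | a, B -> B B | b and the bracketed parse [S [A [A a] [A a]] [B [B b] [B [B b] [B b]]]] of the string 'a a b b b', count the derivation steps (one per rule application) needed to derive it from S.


Every bracketed nonterminal node [X ...] in the tree is produced by exactly one rule application.
Reading the tree off as a leftmost derivation:
  Step 1: S  =>  A B   (applied S -> A B)
  Step 2: A B  =>  A A B   (applied A -> A A)
  Step 3: A A B  =>  a A B   (applied A -> a)
  Step 4: a A B  =>  a a B   (applied A -> a)
  Step 5: a a B  =>  a a B B   (applied B -> B B)
  Step 6: a a B B  =>  a a b B   (applied B -> b)
  Step 7: a a b B  =>  a a b B B   (applied B -> B B)
  Step 8: a a b B B  =>  a a b b B   (applied B -> b)
  Step 9: a a b b B  =>  a a b b b   (applied B -> b)
Final yield: a a b b b
Total rewrite steps: 9

9


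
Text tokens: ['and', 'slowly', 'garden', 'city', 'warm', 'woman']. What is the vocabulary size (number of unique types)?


Listing all tokens and tracking unique types:
  Token 1: 'and' -> NEW (unique so far: 1)
  Token 2: 'slowly' -> NEW (unique so far: 2)
  Token 3: 'garden' -> NEW (unique so far: 3)
  Token 4: 'city' -> NEW (unique so far: 4)
  Token 5: 'warm' -> NEW (unique so far: 5)
  Token 6: 'woman' -> NEW (unique so far: 6)
Unique types: ('and', 'city', 'garden', 'slowly', 'warm', 'woman')
Vocabulary size: 6

6


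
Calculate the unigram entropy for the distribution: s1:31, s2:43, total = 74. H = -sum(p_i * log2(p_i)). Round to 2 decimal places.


Computing entropy H = -sum(p_i * log2(p_i)):
  s1: p = 31/74 = 0.4189, -p*log2(p) = 0.5259
  s2: p = 43/74 = 0.5811, -p*log2(p) = 0.4551
H = sum of terms = 0.9810
Rounded to 2 decimals: 0.98

0.98


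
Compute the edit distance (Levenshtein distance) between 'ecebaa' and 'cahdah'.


Building DP table for s1='ecebaa' (len 6) and s2='cahdah' (len 6):
       c  a  h  d  a  h
    0  1  2  3  4  5  6
  e 1  1  2  3  4  5  6
  c 2  1  2  3  4  5  6
  e 3  2  2  3  4  5  6
  b 4  3  3  3  4  5  6
  a 5  4  3  4  4  4  5
  a 6  5  4  4  5  4  5
Edit distance = dp[6][6] = 5

5


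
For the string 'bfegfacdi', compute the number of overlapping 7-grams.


String 'bfegfacdi' has length L = 9.
Number of overlapping n-grams = L - n + 1
Substituting: 9 - 7 + 1 = 3

3


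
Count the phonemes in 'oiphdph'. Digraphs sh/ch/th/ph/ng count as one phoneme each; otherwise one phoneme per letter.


Parsing 'oiphdph' greedily, digraphs first:
  'o' -> vowel phoneme (phonemes so far: 1)
  'i' -> vowel phoneme (phonemes so far: 2)
  'ph' -> digraph (1 consonant phoneme) (phonemes so far: 3)
  'd' -> consonant phoneme (phonemes so far: 4)
  'ph' -> digraph (1 consonant phoneme) (phonemes so far: 5)
Total phonemes: 5

5
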